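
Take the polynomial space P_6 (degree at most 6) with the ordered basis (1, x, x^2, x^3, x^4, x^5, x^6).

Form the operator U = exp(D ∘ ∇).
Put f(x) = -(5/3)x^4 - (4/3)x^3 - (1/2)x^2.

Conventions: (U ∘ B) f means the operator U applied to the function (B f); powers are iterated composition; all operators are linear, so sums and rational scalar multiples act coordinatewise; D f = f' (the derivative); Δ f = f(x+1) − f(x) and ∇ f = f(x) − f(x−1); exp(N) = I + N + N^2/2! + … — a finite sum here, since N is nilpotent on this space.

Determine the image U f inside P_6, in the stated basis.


g(x) = -(5/3)x^4 - (4/3)x^3 - (41/2)x^2 + 12x - 71/3

order-1 term: -20x^2 + 12x - 11/3
order-2 term: -20
the series for exp(D ∘ ∇) f terminates at order 2
exp(D ∘ ∇) f = -(5/3)x^4 - (4/3)x^3 - (41/2)x^2 + 12x - 71/3


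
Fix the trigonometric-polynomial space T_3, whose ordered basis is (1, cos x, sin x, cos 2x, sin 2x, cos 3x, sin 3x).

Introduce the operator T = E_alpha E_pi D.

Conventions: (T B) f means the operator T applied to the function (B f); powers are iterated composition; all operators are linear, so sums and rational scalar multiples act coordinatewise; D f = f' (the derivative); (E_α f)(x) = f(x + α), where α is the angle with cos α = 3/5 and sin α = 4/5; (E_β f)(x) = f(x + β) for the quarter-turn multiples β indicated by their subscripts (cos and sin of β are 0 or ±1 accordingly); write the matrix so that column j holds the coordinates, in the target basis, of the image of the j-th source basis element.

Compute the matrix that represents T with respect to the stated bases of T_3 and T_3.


image of 1: 0
image of cos x: (4/5)cos x + (3/5)sin x
image of sin x: -(3/5)cos x + (4/5)sin x
image of cos 2x: -(48/25)cos 2x + (14/25)sin 2x
image of sin 2x: -(14/25)cos 2x - (48/25)sin 2x
image of cos 3x: (132/125)cos 3x - (351/125)sin 3x
image of sin 3x: (351/125)cos 3x + (132/125)sin 3x
each image's coordinates form column j of the matrix

the matrix is [[0, 0, 0, 0, 0, 0, 0]; [0, 4/5, -3/5, 0, 0, 0, 0]; [0, 3/5, 4/5, 0, 0, 0, 0]; [0, 0, 0, -48/25, -14/25, 0, 0]; [0, 0, 0, 14/25, -48/25, 0, 0]; [0, 0, 0, 0, 0, 132/125, 351/125]; [0, 0, 0, 0, 0, -351/125, 132/125]] (rows listed top to bottom)


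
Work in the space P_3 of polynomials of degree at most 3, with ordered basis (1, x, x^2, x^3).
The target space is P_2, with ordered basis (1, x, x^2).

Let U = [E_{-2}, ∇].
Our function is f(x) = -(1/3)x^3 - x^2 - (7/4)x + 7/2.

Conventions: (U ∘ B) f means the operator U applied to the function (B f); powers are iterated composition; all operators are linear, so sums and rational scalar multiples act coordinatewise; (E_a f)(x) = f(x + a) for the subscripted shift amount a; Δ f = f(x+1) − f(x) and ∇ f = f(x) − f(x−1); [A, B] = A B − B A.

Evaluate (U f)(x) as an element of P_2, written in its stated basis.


∇ f = -x^2 - x - 13/12
E_{-2} ∇ f = -x^2 + 3x - 37/12
E_{-2} f = -(1/3)x^3 + x^2 - (7/4)x + 17/3
∇ E_{-2} f = -x^2 + 3x - 37/12
[E_{-2}, ∇] f = 0

the result is g(x) = 0


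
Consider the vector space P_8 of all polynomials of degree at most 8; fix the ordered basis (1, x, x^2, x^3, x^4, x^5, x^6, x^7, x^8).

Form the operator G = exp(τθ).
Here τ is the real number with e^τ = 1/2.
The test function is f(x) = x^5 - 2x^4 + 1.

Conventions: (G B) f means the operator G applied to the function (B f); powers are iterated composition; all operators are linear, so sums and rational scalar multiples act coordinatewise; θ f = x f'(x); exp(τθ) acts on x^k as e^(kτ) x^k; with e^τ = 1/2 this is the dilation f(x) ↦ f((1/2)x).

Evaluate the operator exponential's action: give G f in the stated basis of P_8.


exp(τθ) x^k = e^(kτ) x^k; with e^τ = 1/2 this sends x^k to (1/2)^k x^k
x^4 ↦ 1/16 x^4
x^5 ↦ 1/32 x^5
applying this coordinatewise to f: exp(τθ) f = (1/32)x^5 - (1/8)x^4 + 1

the result is g(x) = (1/32)x^5 - (1/8)x^4 + 1


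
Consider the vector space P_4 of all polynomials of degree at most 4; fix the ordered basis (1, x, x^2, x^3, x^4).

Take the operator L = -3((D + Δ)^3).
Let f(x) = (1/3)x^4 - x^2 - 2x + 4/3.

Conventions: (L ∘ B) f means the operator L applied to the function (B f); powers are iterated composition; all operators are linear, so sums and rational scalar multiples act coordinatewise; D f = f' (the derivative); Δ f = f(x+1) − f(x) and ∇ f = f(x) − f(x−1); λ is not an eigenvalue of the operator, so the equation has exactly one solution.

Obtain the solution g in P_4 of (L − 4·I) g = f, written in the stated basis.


the result is g(x) = -(1/12)x^4 + (1/4)x^2 + (25/2)x + 26/3

write g with unknown coordinates in the stated basis and equate coefficients in (L − 4·I) g = f
solving from the highest basis element down gives g = -(1/12)x^4 + (1/4)x^2 + (25/2)x + 26/3
check: L g = 48x + 36
so L g − 4·g = (1/3)x^4 - x^2 - 2x + 4/3 = f ✓


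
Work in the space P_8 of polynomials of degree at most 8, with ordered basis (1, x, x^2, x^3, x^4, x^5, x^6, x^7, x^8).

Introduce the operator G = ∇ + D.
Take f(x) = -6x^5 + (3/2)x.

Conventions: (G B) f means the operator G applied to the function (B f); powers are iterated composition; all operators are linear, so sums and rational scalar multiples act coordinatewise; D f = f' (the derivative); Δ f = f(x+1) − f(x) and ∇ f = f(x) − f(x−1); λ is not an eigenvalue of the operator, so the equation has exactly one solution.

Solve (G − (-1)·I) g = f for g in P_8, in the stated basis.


write g with unknown coordinates in the stated basis and equate coefficients in (G − (-1)·I) g = f
solving from the highest basis element down gives g = -6x^5 + 60x^4 - 540x^3 + 3660x^2 - (33057/2)x + 37323
check: G g = -60x^4 + 540x^3 - 3660x^2 + 16530x - 37323
so G g − (-1)·g = -6x^5 + (3/2)x = f ✓

g(x) = -6x^5 + 60x^4 - 540x^3 + 3660x^2 - (33057/2)x + 37323


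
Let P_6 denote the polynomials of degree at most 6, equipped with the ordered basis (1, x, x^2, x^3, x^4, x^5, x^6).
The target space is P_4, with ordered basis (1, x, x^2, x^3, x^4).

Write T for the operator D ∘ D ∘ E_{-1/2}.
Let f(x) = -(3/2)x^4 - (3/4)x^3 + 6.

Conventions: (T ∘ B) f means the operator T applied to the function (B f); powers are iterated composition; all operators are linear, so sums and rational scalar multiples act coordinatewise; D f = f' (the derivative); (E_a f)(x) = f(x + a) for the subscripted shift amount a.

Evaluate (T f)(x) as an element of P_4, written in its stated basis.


g(x) = -18x^2 + (27/2)x - 9/4

E_{-1/2} f = -(3/2)x^4 + (9/4)x^3 - (9/8)x^2 + (3/16)x + 6
D E_{-1/2} f = -6x^3 + (27/4)x^2 - (9/4)x + 3/16
D D E_{-1/2} f = -18x^2 + (27/2)x - 9/4


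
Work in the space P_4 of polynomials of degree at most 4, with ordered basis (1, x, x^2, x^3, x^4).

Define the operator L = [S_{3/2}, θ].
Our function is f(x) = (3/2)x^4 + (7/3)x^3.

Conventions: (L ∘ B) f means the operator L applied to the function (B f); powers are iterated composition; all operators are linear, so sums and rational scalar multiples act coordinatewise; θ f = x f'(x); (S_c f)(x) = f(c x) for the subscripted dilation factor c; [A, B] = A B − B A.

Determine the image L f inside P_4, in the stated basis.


the result is g(x) = 0

θ f = 6x^4 + 7x^3
S_{3/2} θ f = (243/8)x^4 + (189/8)x^3
S_{3/2} f = (243/32)x^4 + (63/8)x^3
θ S_{3/2} f = (243/8)x^4 + (189/8)x^3
[S_{3/2}, θ] f = 0


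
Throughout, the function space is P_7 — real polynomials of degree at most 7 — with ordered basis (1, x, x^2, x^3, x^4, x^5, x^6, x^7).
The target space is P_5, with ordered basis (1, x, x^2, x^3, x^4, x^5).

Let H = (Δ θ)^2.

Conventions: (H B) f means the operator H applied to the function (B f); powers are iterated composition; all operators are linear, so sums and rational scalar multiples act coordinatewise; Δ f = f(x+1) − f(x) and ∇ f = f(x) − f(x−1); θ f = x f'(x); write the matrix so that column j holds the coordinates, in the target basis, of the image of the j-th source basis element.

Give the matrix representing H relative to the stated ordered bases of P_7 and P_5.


image of 1: 0
image of x: 0
image of x^2: 4
image of x^3: 36x + 27
image of x^4: 144x^2 + 240x + 112
image of x^5: 400x^3 + 1050x^2 + 1050x + 375
image of x^6: 900x^4 + 3240x^3 + 5040x^2 + 3780x + 1116
image of x^7: 1764x^5 + 8085x^4 + 17150x^3 + 19845x^2 + 12152x + 3087
each image's coordinates form column j of the matrix

the matrix is [[0, 0, 4, 27, 112, 375, 1116, 3087]; [0, 0, 0, 36, 240, 1050, 3780, 12152]; [0, 0, 0, 0, 144, 1050, 5040, 19845]; [0, 0, 0, 0, 0, 400, 3240, 17150]; [0, 0, 0, 0, 0, 0, 900, 8085]; [0, 0, 0, 0, 0, 0, 0, 1764]] (rows listed top to bottom)


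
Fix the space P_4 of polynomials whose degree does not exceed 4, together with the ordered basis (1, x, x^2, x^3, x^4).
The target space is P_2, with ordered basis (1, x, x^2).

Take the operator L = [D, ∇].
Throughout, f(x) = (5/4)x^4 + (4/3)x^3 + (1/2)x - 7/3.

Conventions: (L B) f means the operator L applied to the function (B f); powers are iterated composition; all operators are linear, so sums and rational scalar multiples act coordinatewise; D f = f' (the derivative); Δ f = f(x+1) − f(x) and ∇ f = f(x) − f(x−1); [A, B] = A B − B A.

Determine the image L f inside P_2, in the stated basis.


∇ f = 5x^3 - (7/2)x^2 + x + 7/12
D ∇ f = 15x^2 - 7x + 1
D f = 5x^3 + 4x^2 + 1/2
∇ D f = 15x^2 - 7x + 1
[D, ∇] f = 0

the image equals g(x) = 0


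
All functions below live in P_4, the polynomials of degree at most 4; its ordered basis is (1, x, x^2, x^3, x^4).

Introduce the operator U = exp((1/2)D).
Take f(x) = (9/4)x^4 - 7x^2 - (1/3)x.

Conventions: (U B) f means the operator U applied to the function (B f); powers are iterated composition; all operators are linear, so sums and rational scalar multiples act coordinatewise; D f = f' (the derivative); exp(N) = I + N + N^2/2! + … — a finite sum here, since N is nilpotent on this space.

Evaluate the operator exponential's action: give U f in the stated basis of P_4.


g(x) = (9/4)x^4 + (9/2)x^3 - (29/8)x^2 - (149/24)x - 341/192

order-1 term: (9/2)x^3 - 7x - 1/6
order-2 term: (27/8)x^2 - 7/4
order-3 term: (9/8)x
order-4 term: 9/64
the series for exp((1/2)D) f terminates at order 4
exp((1/2)D) f = (9/4)x^4 + (9/2)x^3 - (29/8)x^2 - (149/24)x - 341/192


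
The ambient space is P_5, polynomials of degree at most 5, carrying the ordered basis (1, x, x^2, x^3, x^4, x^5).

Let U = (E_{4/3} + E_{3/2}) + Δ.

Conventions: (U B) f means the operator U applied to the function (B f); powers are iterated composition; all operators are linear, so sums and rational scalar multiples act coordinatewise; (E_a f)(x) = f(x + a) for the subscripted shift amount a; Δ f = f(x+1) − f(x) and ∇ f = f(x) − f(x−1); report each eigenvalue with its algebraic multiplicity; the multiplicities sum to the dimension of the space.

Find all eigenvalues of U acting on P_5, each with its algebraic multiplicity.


image of 1: 2
image of x: 2x + 23/6
image of x^2: 2x^2 + (23/3)x + 181/36
image of x^3: 2x^3 + (23/2)x^2 + (181/12)x + 1457/216
image of x^4: 2x^4 + (46/3)x^3 + (181/6)x^2 + (1457/54)x + 11953/1296
image of x^5: 2x^5 + (115/6)x^4 + (905/18)x^3 + (7285/108)x^2 + (59765/1296)x + 99593/7776
the matrix is upper triangular; its diagonal is (2, 2, 2, 2, 2, 2)
for a triangular matrix the eigenvalues are the diagonal entries, with algebraic multiplicity their repetition count

λ = 2 (multiplicity 6)


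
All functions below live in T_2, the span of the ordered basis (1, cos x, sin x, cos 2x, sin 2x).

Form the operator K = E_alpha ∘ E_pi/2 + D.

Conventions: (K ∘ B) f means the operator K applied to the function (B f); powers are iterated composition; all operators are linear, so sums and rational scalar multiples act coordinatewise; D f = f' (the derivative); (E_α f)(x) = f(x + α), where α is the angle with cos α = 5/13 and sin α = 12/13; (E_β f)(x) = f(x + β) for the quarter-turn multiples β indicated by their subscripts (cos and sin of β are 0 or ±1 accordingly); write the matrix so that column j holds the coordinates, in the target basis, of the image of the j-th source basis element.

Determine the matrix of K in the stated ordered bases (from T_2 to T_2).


the matrix is [[1, 0, 0, 0, 0]; [0, -12/13, 18/13, 0, 0]; [0, -18/13, -12/13, 0, 0]; [0, 0, 0, 119/169, 218/169]; [0, 0, 0, -218/169, 119/169]] (rows listed top to bottom)

image of 1: 1
image of cos x: -(12/13)cos x - (18/13)sin x
image of sin x: (18/13)cos x - (12/13)sin x
image of cos 2x: (119/169)cos 2x - (218/169)sin 2x
image of sin 2x: (218/169)cos 2x + (119/169)sin 2x
each image's coordinates form column j of the matrix


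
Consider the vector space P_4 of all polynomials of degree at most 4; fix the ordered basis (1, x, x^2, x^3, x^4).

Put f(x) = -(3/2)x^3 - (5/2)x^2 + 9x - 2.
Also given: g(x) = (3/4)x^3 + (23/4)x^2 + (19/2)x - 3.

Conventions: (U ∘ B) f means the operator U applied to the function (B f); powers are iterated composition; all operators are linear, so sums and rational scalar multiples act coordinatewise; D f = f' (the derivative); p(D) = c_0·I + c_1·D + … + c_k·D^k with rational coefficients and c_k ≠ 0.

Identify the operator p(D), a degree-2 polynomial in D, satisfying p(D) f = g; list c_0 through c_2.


p(D) = -(1/2)·I − D − D^2, i.e. c_0 = -1/2, c_1 = -1, c_2 = -1

D^0 f = -(3/2)x^3 - (5/2)x^2 + 9x - 2
D^1 f = -(9/2)x^2 - 5x + 9
D^2 f = -9x - 5
matching coefficients of g against c_0 f + c_1 Df + … from the top degree down determines the c_i
solution: c_0 = -1/2, c_1 = -1, c_2 = -1


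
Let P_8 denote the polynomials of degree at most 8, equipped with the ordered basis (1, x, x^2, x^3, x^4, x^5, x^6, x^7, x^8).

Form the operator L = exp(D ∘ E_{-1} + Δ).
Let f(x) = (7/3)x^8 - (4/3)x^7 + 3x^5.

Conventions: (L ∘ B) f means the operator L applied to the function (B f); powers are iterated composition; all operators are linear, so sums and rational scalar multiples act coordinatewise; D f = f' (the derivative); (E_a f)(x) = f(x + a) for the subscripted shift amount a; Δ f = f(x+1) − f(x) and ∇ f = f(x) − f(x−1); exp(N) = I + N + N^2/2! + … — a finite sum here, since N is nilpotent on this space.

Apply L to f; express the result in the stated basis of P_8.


g(x) = (7/3)x^8 + 36x^7 + (532/3)x^6 + 703x^5 + 3670x^4 + 9162x^3 + (41224/3)x^2 + (67804/3)x + 12529

order-1 term: (112/3)x^7 - 84x^6 + (1652/3)x^5 - (1940/3)x^4 + 894x^3 - (1124/3)x^2 + 151x - 9
order-2 term: (784/3)x^6 - 896x^5 + (17990/3)x^4 - 10660x^3 + (59632/3)x^2 - 13559x + 15323/3
order-3 term: (3136/3)x^5 - (12880/3)x^4 + (77840/3)x^3 - 49180x^2 + (230284/3)x - 114308/3
order-4 term: (7840/3)x^4 - 11200x^3 + (167440/3)x^2 - (269200/3)x + 244231/3
order-5 term: (12544/3)x^3 - 16576x^2 + (179200/3)x - 57584
order-6 term: (12544/3)x^2 - (39424/3)x + 76384/3
order-7 term: (7168/3)x - 4352
order-8 term: 1792/3
the series for exp(D ∘ E_{-1} + Δ) f terminates at order 8
exp(D ∘ E_{-1} + Δ) f = (7/3)x^8 + 36x^7 + (532/3)x^6 + 703x^5 + 3670x^4 + 9162x^3 + (41224/3)x^2 + (67804/3)x + 12529


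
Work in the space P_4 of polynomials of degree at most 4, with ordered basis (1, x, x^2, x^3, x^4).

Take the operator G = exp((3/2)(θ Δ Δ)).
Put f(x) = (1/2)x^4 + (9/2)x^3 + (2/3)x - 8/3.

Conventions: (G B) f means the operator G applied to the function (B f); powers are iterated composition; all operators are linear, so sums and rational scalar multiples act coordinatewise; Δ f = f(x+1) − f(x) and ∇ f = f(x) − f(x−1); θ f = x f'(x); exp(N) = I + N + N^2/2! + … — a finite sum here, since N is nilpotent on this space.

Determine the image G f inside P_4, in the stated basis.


order-1 term: 18x^2 + (117/2)x
the series for exp((3/2)(θ Δ Δ)) f terminates at order 1
exp((3/2)(θ Δ Δ)) f = (1/2)x^4 + (9/2)x^3 + 18x^2 + (355/6)x - 8/3

g(x) = (1/2)x^4 + (9/2)x^3 + 18x^2 + (355/6)x - 8/3


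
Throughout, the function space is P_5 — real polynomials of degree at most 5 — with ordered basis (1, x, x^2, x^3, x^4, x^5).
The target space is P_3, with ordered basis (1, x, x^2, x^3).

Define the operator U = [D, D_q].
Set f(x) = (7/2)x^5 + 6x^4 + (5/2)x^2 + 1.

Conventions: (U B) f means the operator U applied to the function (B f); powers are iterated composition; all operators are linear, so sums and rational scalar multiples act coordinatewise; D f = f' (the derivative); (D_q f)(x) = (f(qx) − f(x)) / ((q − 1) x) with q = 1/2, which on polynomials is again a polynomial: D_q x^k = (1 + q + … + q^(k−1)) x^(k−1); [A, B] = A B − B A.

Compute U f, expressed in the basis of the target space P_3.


the result is g(x) = -(91/16)x^3 - (33/4)x^2 - 5/4

D_q f = (217/32)x^4 + (45/4)x^3 + (15/4)x
D D_q f = (217/8)x^3 + (135/4)x^2 + 15/4
D f = (35/2)x^4 + 24x^3 + 5x
D_q D f = (525/16)x^3 + 42x^2 + 5
[D, D_q] f = -(91/16)x^3 - (33/4)x^2 - 5/4


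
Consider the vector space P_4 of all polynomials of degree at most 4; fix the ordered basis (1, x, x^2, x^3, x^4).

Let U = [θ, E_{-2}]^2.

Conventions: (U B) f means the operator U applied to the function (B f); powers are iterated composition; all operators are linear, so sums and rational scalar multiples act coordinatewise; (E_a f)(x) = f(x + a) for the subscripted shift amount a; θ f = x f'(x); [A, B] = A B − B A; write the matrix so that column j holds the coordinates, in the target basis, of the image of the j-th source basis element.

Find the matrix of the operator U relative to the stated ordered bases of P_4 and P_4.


image of 1: 0
image of x: 0
image of x^2: 8
image of x^3: 24x - 96
image of x^4: 48x^2 - 384x + 768
each image's coordinates form column j of the matrix

the matrix is [[0, 0, 8, -96, 768]; [0, 0, 0, 24, -384]; [0, 0, 0, 0, 48]; [0, 0, 0, 0, 0]; [0, 0, 0, 0, 0]] (rows listed top to bottom)


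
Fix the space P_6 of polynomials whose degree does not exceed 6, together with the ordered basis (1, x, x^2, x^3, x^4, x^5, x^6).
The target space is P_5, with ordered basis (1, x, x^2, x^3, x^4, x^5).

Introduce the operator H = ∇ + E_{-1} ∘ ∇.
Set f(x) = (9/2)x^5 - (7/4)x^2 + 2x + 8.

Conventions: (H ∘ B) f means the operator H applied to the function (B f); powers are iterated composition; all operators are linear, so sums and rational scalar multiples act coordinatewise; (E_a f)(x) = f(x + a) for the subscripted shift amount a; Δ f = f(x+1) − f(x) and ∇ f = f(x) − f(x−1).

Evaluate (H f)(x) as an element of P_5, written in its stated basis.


∇ f = (45/2)x^4 - 45x^3 + 45x^2 - 26x + 33/4
∇ f = (45/2)x^4 - 45x^3 + 45x^2 - 26x + 33/4
E_{-1} ∇ f = (45/2)x^4 - 135x^3 + 315x^2 - 341x + 587/4
(∇ + E_{-1} ∘ ∇) f = 45x^4 - 180x^3 + 360x^2 - 367x + 155

the result is g(x) = 45x^4 - 180x^3 + 360x^2 - 367x + 155


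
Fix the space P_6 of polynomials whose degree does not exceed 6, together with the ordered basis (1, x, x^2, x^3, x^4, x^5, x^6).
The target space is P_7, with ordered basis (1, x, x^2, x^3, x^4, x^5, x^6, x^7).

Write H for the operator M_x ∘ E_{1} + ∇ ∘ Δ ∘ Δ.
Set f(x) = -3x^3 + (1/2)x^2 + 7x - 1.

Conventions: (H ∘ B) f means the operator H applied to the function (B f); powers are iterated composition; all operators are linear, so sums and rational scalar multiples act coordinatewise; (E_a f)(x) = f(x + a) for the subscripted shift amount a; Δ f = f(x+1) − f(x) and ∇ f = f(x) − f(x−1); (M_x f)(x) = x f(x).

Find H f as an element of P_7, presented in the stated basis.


E_{1} f = -3x^3 - (17/2)x^2 - x + 7/2
M_x E_{1} f = -3x^4 - (17/2)x^3 - x^2 + (7/2)x
Δ f = -9x^2 - 8x + 9/2
Δ Δ f = -18x - 17
∇ (Δ ∘ Δ) f = -18
(M_x ∘ E_{1} + ∇ ∘ Δ ∘ Δ) f = -3x^4 - (17/2)x^3 - x^2 + (7/2)x - 18

the result is g(x) = -3x^4 - (17/2)x^3 - x^2 + (7/2)x - 18


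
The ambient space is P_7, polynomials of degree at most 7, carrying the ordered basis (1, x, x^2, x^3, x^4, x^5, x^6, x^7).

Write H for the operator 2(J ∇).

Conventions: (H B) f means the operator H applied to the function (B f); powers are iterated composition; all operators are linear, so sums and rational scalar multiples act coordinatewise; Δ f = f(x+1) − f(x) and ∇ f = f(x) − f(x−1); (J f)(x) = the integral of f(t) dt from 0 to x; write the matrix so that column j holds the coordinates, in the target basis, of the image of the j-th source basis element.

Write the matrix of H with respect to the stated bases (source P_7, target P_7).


the matrix is [[0, 0, 0, 0, 0, 0, 0, 0]; [0, 2, -2, 2, -2, 2, -2, 2]; [0, 0, 2, -3, 4, -5, 6, -7]; [0, 0, 0, 2, -4, 20/3, -10, 14]; [0, 0, 0, 0, 2, -5, 10, -35/2]; [0, 0, 0, 0, 0, 2, -6, 14]; [0, 0, 0, 0, 0, 0, 2, -7]; [0, 0, 0, 0, 0, 0, 0, 2]] (rows listed top to bottom)

image of 1: 0
image of x: 2x
image of x^2: 2x^2 - 2x
image of x^3: 2x^3 - 3x^2 + 2x
image of x^4: 2x^4 - 4x^3 + 4x^2 - 2x
image of x^5: 2x^5 - 5x^4 + (20/3)x^3 - 5x^2 + 2x
image of x^6: 2x^6 - 6x^5 + 10x^4 - 10x^3 + 6x^2 - 2x
image of x^7: 2x^7 - 7x^6 + 14x^5 - (35/2)x^4 + 14x^3 - 7x^2 + 2x
each image's coordinates form column j of the matrix


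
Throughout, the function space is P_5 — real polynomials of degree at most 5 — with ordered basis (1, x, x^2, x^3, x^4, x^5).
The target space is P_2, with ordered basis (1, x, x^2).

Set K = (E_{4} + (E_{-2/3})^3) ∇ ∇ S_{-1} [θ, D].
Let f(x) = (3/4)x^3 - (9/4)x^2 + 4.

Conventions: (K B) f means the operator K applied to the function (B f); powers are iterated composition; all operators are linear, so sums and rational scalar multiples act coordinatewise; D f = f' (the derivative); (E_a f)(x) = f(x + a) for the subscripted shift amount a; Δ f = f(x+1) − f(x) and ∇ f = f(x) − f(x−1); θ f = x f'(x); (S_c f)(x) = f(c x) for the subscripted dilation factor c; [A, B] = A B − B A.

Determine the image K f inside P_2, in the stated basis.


D f = (9/4)x^2 - (9/2)x
θ D f = (9/2)x^2 - (9/2)x
θ f = (9/4)x^3 - (9/2)x^2
D θ f = (27/4)x^2 - 9x
[θ, D] f = -(9/4)x^2 + (9/2)x
S_{-1} [θ, D] f = -(9/4)x^2 - (9/2)x
∇ S_{-1} [θ, D] f = -(9/2)x - 9/4
∇ ∇ S_{-1} [θ, D] f = -9/2
E_{4} (∇ ∇ S_{-1}) [θ, D] f = -9/2
E_{-2/3} (∇ ∇ S_{-1}) [θ, D] f = -9/2
E_{-2/3} E_{-2/3} (∇ ∇ S_{-1}) [θ, D] f = -9/2
E_{-2/3} E_{-2/3} E_{-2/3} (∇ ∇ S_{-1}) [θ, D] f = -9/2
(E_{4} + (E_{-2/3})^3) (∇ ∇ S_{-1}) [θ, D] f = -9

the result is g(x) = -9


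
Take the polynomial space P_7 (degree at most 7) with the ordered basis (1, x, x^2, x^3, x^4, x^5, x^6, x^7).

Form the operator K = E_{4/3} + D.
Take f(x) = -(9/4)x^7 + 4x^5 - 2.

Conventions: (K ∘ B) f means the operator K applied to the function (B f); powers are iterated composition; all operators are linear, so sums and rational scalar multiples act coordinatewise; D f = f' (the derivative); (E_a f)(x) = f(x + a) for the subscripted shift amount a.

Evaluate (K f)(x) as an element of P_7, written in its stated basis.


the result is g(x) = -(9/4)x^7 - (147/4)x^6 - 80x^5 - 140x^4 - (1600/9)x^3 - (2816/27)x^2 - (2048/81)x - 2

E_{4/3} f = -(9/4)x^7 - 21x^6 - 80x^5 - 160x^4 - (1600/9)x^3 - (2816/27)x^2 - (2048/81)x - 2
D f = -(63/4)x^6 + 20x^4
(E_{4/3} + D) f = -(9/4)x^7 - (147/4)x^6 - 80x^5 - 140x^4 - (1600/9)x^3 - (2816/27)x^2 - (2048/81)x - 2


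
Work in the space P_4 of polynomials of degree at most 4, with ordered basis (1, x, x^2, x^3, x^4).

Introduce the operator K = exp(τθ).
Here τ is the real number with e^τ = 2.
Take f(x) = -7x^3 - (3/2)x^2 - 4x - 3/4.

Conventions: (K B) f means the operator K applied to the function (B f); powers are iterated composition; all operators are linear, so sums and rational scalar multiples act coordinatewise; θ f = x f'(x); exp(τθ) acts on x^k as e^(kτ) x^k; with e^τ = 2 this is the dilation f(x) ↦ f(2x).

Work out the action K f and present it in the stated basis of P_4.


the image equals g(x) = -56x^3 - 6x^2 - 8x - 3/4

exp(τθ) x^k = e^(kτ) x^k; with e^τ = 2 this sends x^k to 2^k x^k
x ↦ 2 x
x^2 ↦ 4 x^2
x^3 ↦ 8 x^3
applying this coordinatewise to f: exp(τθ) f = -56x^3 - 6x^2 - 8x - 3/4


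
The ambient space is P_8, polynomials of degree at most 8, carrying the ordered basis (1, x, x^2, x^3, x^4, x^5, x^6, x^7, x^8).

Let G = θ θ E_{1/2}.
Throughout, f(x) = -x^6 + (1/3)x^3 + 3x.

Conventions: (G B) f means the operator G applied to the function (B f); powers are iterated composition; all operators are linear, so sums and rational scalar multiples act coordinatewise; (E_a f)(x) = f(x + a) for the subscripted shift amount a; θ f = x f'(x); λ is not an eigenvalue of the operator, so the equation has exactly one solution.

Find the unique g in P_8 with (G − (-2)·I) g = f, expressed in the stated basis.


the image equals g(x) = -(1/38)x^6 + (25/342)x^5 - (115/1539)x^4 + (107/1881)x^3 - (7213/270864)x^2 + (406759/406296)x

write g with unknown coordinates in the stated basis and equate coefficients in (G − (-2)·I) g = f
solving from the highest basis element down gives g = -(1/38)x^6 + (25/342)x^5 - (115/1539)x^4 + (107/1881)x^3 - (7213/270864)x^2 + (406759/406296)x
check: G g = -(18/19)x^6 - (25/171)x^5 + (230/1539)x^4 + (413/1881)x^3 + (7213/135432)x^2 + (202685/203148)x
so G g − (-2)·g = -x^6 + (1/3)x^3 + 3x = f ✓


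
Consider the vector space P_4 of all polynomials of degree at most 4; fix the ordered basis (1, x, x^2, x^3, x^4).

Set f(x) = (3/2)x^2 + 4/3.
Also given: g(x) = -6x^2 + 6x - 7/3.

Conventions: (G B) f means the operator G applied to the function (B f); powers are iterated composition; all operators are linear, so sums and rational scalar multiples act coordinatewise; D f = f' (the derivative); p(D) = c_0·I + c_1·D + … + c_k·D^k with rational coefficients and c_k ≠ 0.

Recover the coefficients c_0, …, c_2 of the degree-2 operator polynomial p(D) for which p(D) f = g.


D^0 f = (3/2)x^2 + 4/3
D^1 f = 3x
D^2 f = 3
matching coefficients of g against c_0 f + c_1 Df + … from the top degree down determines the c_i
solution: c_0 = -4, c_1 = 2, c_2 = 1

c_0 = -4, c_1 = 2, c_2 = 1


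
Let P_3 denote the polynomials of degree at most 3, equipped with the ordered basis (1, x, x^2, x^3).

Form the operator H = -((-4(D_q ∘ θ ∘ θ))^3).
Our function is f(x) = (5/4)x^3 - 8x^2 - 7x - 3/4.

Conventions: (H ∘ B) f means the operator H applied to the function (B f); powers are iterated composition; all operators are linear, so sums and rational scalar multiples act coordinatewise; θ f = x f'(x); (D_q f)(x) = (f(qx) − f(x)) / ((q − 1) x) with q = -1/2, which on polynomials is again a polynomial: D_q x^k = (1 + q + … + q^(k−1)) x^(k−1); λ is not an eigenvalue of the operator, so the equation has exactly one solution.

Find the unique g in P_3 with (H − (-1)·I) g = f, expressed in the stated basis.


write g with unknown coordinates in the stated basis and equate coefficients in (H − (-1)·I) g = f
solving from the highest basis element down gives g = (5/4)x^3 - 8x^2 - 7x - 4323/4
check: H g = 1080
so H g − (-1)·g = (5/4)x^3 - 8x^2 - 7x - 3/4 = f ✓

g(x) = (5/4)x^3 - 8x^2 - 7x - 4323/4


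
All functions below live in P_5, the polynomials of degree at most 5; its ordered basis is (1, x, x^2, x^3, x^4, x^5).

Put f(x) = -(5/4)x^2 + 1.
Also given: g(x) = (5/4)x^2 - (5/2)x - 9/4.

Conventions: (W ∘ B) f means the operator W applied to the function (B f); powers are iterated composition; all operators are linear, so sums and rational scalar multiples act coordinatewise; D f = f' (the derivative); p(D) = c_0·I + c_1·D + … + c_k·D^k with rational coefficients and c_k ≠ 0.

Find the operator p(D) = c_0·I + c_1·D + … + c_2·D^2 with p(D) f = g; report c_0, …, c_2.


p(D) = -I + D + (1/2)·D^2, i.e. c_0 = -1, c_1 = 1, c_2 = 1/2

D^0 f = -(5/4)x^2 + 1
D^1 f = -(5/2)x
D^2 f = -5/2
matching coefficients of g against c_0 f + c_1 Df + … from the top degree down determines the c_i
solution: c_0 = -1, c_1 = 1, c_2 = 1/2


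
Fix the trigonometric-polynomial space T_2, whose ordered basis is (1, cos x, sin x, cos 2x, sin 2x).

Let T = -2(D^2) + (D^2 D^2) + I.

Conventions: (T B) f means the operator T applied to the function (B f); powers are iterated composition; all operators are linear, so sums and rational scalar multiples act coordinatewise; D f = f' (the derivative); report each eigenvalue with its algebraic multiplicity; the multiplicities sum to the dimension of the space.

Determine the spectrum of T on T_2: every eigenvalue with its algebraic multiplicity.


image of 1: 1
image of cos x: 4cos x
image of sin x: 4sin x
image of cos 2x: 25cos 2x
image of sin 2x: 25sin 2x
the matrix is diagonal; its diagonal is (1, 4, 4, 25, 25)
for a triangular matrix the eigenvalues are the diagonal entries, with algebraic multiplicity their repetition count

λ = 1 (multiplicity 1), λ = 4 (multiplicity 2), λ = 25 (multiplicity 2)


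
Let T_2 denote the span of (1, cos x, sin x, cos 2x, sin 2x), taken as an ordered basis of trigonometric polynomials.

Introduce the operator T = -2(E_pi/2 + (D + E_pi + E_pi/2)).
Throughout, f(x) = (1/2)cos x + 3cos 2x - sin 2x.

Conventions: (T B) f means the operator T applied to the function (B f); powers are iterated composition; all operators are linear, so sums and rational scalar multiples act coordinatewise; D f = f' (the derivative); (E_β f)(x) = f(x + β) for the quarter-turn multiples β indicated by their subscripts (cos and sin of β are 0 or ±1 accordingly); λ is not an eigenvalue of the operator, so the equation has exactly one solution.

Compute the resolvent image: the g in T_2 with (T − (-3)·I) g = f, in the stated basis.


write g with unknown coordinates in the stated basis and equate coefficients in (T − (-3)·I) g = f
solving from the highest basis element down gives g = (5/122)cos x - (3/61)sin x + (11/41)cos 2x - (17/41)sin 2x
check: T g = (23/61)cos x + (9/61)sin x + (90/41)cos 2x + (10/41)sin 2x
so T g − (-3)·g = (1/2)cos x + 3cos 2x - sin 2x = f ✓

the image equals g(x) = (5/122)cos x - (3/61)sin x + (11/41)cos 2x - (17/41)sin 2x


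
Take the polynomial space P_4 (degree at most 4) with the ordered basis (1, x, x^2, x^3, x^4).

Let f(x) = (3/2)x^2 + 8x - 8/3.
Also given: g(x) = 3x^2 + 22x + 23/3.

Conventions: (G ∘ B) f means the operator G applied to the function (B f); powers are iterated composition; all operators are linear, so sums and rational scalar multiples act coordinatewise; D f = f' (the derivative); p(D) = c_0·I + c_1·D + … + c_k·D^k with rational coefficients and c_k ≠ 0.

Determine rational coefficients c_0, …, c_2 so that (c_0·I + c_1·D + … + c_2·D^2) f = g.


p(D) = 2·I + 2·D − D^2, i.e. c_0 = 2, c_1 = 2, c_2 = -1

D^0 f = (3/2)x^2 + 8x - 8/3
D^1 f = 3x + 8
D^2 f = 3
matching coefficients of g against c_0 f + c_1 Df + … from the top degree down determines the c_i
solution: c_0 = 2, c_1 = 2, c_2 = -1


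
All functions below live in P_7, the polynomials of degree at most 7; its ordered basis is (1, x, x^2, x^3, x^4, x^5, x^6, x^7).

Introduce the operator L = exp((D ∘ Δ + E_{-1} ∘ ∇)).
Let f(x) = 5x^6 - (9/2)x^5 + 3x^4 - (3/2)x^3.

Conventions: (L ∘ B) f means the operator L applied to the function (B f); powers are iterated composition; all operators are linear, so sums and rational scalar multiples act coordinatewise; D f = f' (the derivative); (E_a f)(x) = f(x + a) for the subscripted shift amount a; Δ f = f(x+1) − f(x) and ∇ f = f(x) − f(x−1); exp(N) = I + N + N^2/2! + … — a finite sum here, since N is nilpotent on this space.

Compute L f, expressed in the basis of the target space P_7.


the image equals g(x) = 5x^6 + (51/2)x^5 - (39/2)x^4 + (1621/2)x^3 + (3321/2)x^2 - (1803/2)x + 8005/2

order-1 term: 30x^5 - (195/2)x^4 + 1057x^3 - (2595/2)x^2 + 1452x - 495
order-2 term: 75x^4 - 345x^3 + 3378x^2 - 5658x + 7736
order-3 term: 100x^3 - 495x^2 + 3597x - 4437
order-4 term: 75x^2 - (645/2)x + 1273
order-5 term: 30x - 159/2
order-6 term: 5
the series for exp((D ∘ Δ + E_{-1} ∘ ∇)) f terminates at order 6
exp((D ∘ Δ + E_{-1} ∘ ∇)) f = 5x^6 + (51/2)x^5 - (39/2)x^4 + (1621/2)x^3 + (3321/2)x^2 - (1803/2)x + 8005/2


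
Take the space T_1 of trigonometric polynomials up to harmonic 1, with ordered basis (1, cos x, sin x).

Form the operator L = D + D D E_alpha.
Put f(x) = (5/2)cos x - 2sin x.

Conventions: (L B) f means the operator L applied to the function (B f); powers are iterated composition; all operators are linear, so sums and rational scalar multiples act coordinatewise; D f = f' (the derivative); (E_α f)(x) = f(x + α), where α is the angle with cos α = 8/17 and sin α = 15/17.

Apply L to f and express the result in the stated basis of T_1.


D f = -2cos x - (5/2)sin x
E_alpha f = -(10/17)cos x - (107/34)sin x
D E_alpha f = -(107/34)cos x + (10/17)sin x
D D E_alpha f = (10/17)cos x + (107/34)sin x
(D + D D E_alpha) f = -(24/17)cos x + (11/17)sin x

g(x) = -(24/17)cos x + (11/17)sin x


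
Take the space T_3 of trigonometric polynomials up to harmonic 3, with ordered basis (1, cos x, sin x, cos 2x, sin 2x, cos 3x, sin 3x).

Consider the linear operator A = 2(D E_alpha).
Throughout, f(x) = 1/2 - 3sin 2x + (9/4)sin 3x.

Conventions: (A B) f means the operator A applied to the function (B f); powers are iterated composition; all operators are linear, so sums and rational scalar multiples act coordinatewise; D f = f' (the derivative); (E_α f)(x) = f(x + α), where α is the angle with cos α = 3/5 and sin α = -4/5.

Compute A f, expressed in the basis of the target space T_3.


E_alpha f = 1/2 + (72/25)cos 2x + (21/25)sin 2x - (99/125)cos 3x - (1053/500)sin 3x
D E_alpha f = (42/25)cos 2x - (144/25)sin 2x - (3159/500)cos 3x + (297/125)sin 3x
(2(D E_alpha)) f = (84/25)cos 2x - (288/25)sin 2x - (3159/250)cos 3x + (594/125)sin 3x

the result is g(x) = (84/25)cos 2x - (288/25)sin 2x - (3159/250)cos 3x + (594/125)sin 3x


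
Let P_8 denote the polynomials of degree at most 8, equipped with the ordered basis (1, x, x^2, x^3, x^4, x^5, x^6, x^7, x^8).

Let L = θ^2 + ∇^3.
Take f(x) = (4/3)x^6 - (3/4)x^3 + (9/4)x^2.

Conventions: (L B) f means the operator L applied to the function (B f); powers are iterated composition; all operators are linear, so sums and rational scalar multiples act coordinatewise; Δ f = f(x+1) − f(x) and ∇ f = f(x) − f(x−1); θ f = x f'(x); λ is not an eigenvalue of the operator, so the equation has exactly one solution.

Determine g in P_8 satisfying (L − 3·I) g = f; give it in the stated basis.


the result is g(x) = (4/99)x^6 - (739/792)x^3 + (1059/44)x^2 + (200/11)x - 329/36

write g with unknown coordinates in the stated basis and equate coefficients in (L − 3·I) g = f
solving from the highest basis element down gives g = (4/99)x^6 - (739/792)x^3 + (1059/44)x^2 + (200/11)x - 329/36
check: L g = (16/11)x^6 - (937/264)x^3 + (819/11)x^2 + (600/11)x - 329/12
so L g − 3·g = (4/3)x^6 - (3/4)x^3 + (9/4)x^2 = f ✓


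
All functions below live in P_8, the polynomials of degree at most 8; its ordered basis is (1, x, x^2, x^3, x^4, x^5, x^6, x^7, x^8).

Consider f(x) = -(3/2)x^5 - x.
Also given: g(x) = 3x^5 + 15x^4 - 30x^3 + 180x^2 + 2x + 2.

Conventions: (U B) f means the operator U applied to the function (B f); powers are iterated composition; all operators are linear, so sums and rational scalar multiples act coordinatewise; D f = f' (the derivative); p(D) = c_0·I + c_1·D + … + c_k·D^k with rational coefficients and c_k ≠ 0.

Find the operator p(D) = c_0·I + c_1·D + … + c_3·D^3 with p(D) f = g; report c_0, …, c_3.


c_0 = -2, c_1 = -2, c_2 = 1, c_3 = -2

D^0 f = -(3/2)x^5 - x
D^1 f = -(15/2)x^4 - 1
D^2 f = -30x^3
D^3 f = -90x^2
matching coefficients of g against c_0 f + c_1 Df + … from the top degree down determines the c_i
solution: c_0 = -2, c_1 = -2, c_2 = 1, c_3 = -2


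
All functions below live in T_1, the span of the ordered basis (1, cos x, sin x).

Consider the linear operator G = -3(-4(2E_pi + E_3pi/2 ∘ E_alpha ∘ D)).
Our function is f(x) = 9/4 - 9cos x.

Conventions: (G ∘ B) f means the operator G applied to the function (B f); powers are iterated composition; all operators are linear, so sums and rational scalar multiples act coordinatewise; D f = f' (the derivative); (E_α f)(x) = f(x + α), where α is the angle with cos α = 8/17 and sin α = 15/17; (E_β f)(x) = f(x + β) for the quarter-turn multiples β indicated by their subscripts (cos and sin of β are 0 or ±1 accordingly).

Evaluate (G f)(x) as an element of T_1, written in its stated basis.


the image equals g(x) = 54 + (2808/17)cos x + (1620/17)sin x

E_pi f = 9/4 + 9cos x
(2E_pi) f = 9/2 + 18cos x
D f = 9sin x
E_alpha D f = (135/17)cos x + (72/17)sin x
E_3pi/2 E_alpha D f = -(72/17)cos x + (135/17)sin x
(2E_pi + E_3pi/2 ∘ E_alpha ∘ D) f = 9/2 + (234/17)cos x + (135/17)sin x
(-4(2E_pi + E_3pi/2 ∘ E_alpha ∘ D)) f = -18 - (936/17)cos x - (540/17)sin x
(-3(-4(2E_pi + E_3pi/2 ∘ E_alpha ∘ D))) f = 54 + (2808/17)cos x + (1620/17)sin x


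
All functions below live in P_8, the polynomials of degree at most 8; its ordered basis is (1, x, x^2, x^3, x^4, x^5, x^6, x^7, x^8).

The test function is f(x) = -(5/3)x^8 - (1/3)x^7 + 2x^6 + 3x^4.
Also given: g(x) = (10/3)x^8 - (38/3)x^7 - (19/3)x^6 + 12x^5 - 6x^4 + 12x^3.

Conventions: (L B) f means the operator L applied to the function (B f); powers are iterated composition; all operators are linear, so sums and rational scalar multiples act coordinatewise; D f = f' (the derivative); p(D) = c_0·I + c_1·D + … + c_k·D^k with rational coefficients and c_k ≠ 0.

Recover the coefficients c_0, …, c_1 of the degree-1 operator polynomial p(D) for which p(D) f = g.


p(D) = -2·I + D, i.e. c_0 = -2, c_1 = 1

D^0 f = -(5/3)x^8 - (1/3)x^7 + 2x^6 + 3x^4
D^1 f = -(40/3)x^7 - (7/3)x^6 + 12x^5 + 12x^3
matching coefficients of g against c_0 f + c_1 Df + … from the top degree down determines the c_i
solution: c_0 = -2, c_1 = 1


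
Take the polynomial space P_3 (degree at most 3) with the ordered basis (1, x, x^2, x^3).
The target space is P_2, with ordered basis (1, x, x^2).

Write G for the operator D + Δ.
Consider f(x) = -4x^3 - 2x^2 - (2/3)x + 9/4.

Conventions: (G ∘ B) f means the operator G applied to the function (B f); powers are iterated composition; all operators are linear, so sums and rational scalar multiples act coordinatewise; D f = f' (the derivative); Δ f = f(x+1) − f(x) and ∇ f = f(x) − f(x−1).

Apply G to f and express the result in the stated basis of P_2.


the image equals g(x) = -24x^2 - 20x - 22/3

D f = -12x^2 - 4x - 2/3
Δ f = -12x^2 - 16x - 20/3
(D + Δ) f = -24x^2 - 20x - 22/3


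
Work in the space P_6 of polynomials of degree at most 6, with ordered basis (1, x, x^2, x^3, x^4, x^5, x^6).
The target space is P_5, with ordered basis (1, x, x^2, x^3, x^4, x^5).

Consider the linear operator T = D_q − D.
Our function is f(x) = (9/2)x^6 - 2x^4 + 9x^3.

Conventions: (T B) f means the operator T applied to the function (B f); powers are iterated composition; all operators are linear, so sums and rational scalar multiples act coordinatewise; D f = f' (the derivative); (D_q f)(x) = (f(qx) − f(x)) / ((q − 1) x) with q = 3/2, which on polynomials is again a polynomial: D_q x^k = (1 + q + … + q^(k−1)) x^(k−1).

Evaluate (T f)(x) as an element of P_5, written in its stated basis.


D_q f = (5985/64)x^5 - (65/4)x^3 + (171/4)x^2
D f = 27x^5 - 8x^3 + 27x^2
(-D) f = -27x^5 + 8x^3 - 27x^2
(D_q − D) f = (4257/64)x^5 - (33/4)x^3 + (63/4)x^2

g(x) = (4257/64)x^5 - (33/4)x^3 + (63/4)x^2


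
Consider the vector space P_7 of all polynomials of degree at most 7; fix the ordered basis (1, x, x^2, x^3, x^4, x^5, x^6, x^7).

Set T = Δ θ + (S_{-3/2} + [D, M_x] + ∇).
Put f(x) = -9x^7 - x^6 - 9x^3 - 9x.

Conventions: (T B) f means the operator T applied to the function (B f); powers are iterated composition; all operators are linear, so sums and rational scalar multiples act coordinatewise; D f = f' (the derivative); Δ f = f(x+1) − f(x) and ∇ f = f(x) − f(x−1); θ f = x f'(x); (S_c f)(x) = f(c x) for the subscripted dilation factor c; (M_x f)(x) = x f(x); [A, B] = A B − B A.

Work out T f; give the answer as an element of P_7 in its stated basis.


the image equals g(x) = (18531/128)x^7 - (33049/64)x^6 - 1176x^5 - 2595x^4 - (16069/8)x^3 - 1695x^2 - (939/2)x - 131

θ f = -63x^7 - 6x^6 - 27x^3 - 9x
Δ θ f = -441x^6 - 1359x^5 - 2295x^4 - 2325x^3 - 1494x^2 - 558x - 105
S_{-3/2} f = (19683/128)x^7 - (729/64)x^6 + (243/8)x^3 + (27/2)x
M_x f = -9x^8 - x^7 - 9x^4 - 9x^2
D M_x f = -72x^7 - 7x^6 - 36x^3 - 18x
D f = -63x^6 - 6x^5 - 27x^2 - 9
M_x D f = -63x^7 - 6x^6 - 27x^3 - 9x
[D, M_x] f = -9x^7 - x^6 - 9x^3 - 9x
∇ f = -63x^6 + 183x^5 - 300x^4 + 295x^3 - 201x^2 + 84x - 26
(S_{-3/2} + [D, M_x] + ∇) f = (18531/128)x^7 - (4825/64)x^6 + 183x^5 - 300x^4 + (2531/8)x^3 - 201x^2 + (177/2)x - 26
(Δ θ + (S_{-3/2} + [D, M_x] + ∇)) f = (18531/128)x^7 - (33049/64)x^6 - 1176x^5 - 2595x^4 - (16069/8)x^3 - 1695x^2 - (939/2)x - 131
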